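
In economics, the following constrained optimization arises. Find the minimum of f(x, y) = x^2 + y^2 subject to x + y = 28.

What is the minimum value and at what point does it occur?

Substitute y = 28 - x into f(x,y) = x^2 + y^2:
g(x) = x^2 + (28 - x)^2 = 2x^2 - 56x + 784
g'(x) = 4x - 56 = 0  =>  x = 14
y = 28 - 14 = 14
Minimum value = 14^2 + 14^2 = 392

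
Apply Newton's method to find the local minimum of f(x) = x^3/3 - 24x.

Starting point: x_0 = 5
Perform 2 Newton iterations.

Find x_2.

f(x) = x^3/3 - 24x
f'(x) = x^2 - 24, f''(x) = 2x
Newton update: x_{n+1} = x_n - (x_n^2 - 24)/(2*x_n)
Step 1: x_0 = 5, f'=1, f''=10, x_1 = 49/10
Step 2: x_1 = 49/10, f'=1/100, f''=49/5, x_2 = 4801/980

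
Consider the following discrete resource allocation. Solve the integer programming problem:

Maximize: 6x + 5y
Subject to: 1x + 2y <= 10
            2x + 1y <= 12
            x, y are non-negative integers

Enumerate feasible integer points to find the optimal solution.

Constraint 1: 1x + 2y <= 10
Constraint 2: 2x + 1y <= 12
Feasible x range (need y >= 0): 0 <= x <= min(10/1, 12/2) => x in {0, ..., 6}.
Enumerate feasible integer points row by row (the coefficient of y is 5 > 0, so for each x the largest feasible y gives the best value):
  x = 0: y <= min((10 - 1*0)/2, (12 - 2*0)/1) => y in {0, ..., 5}; best 6*0 + 5*5 = 25
  x = 1: y <= min((10 - 1*1)/2, (12 - 2*1)/1) => y in {0, ..., 4}; best 6*1 + 5*4 = 26
  x = 2: y <= min((10 - 1*2)/2, (12 - 2*2)/1) => y in {0, ..., 4}; best 6*2 + 5*4 = 32
  x = 3: y <= min((10 - 1*3)/2, (12 - 2*3)/1) => y in {0, ..., 3}; best 6*3 + 5*3 = 33
  x = 4: y <= min((10 - 1*4)/2, (12 - 2*4)/1) => y in {0, ..., 3}; best 6*4 + 5*3 = 39
  x = 5: y <= min((10 - 1*5)/2, (12 - 2*5)/1) => y in {0, ..., 2}; best 6*5 + 5*2 = 40
  x = 6: y <= min((10 - 1*6)/2, (12 - 2*6)/1) => y in {0}; best 6*6 + 5*0 = 36
The maximum 6x + 5y = 40 is achieved at x = 5, y = 2.
Check: 1*5 + 2*2 = 9 <= 10 and 2*5 + 1*2 = 12 <= 12.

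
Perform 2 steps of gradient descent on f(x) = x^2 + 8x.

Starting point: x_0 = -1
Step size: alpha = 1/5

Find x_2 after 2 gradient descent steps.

f(x) = x^2 + 8x, f'(x) = 2x + (8)
Step 1: f'(-1) = 6, x_1 = -1 - 1/5 * 6 = -11/5
Step 2: f'(-11/5) = 18/5, x_2 = -11/5 - 1/5 * 18/5 = -73/25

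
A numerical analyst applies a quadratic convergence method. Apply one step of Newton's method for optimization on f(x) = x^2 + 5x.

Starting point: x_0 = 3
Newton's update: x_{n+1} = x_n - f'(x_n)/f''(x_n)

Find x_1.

f(x) = x^2 + 5x
f'(x) = 2x + (5), f''(x) = 2
Newton step: x_1 = x_0 - f'(x_0)/f''(x_0)
f'(3) = 11
x_1 = 3 - 11/2 = -5/2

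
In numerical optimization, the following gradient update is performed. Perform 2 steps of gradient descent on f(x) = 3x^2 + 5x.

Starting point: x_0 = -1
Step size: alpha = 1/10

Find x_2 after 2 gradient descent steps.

f(x) = 3x^2 + 5x, f'(x) = 6x + (5)
Step 1: f'(-1) = -1, x_1 = -1 - 1/10 * -1 = -9/10
Step 2: f'(-9/10) = -2/5, x_2 = -9/10 - 1/10 * -2/5 = -43/50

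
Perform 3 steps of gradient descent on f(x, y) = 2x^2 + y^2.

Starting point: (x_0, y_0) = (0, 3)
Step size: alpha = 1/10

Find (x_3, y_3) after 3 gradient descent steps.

f(x,y) = 2x^2 + y^2
grad_x = 4x + 0y, grad_y = 2y + 0x
Step 1: grad = (0, 6), (0, 12/5)
Step 2: grad = (0, 24/5), (0, 48/25)
Step 3: grad = (0, 96/25), (0, 192/125)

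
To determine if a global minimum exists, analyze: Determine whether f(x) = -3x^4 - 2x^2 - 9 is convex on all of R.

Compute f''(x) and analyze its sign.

f(x) = -3x^4 - 2x^2 - 9
f'(x) = -12x^3 + -4x
f''(x) = -36x^2 + -4
f''(x) = -36x^2 + -4 <= -4 < 0 for all x
Therefore, f is concave on R.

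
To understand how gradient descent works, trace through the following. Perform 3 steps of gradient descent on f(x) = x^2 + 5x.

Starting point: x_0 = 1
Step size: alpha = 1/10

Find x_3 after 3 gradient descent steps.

f(x) = x^2 + 5x, f'(x) = 2x + (5)
Step 1: f'(1) = 7, x_1 = 1 - 1/10 * 7 = 3/10
Step 2: f'(3/10) = 28/5, x_2 = 3/10 - 1/10 * 28/5 = -13/50
Step 3: f'(-13/50) = 112/25, x_3 = -13/50 - 1/10 * 112/25 = -177/250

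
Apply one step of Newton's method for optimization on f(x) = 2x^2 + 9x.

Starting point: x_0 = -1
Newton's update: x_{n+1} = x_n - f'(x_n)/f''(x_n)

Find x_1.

f(x) = 2x^2 + 9x
f'(x) = 4x + (9), f''(x) = 4
Newton step: x_1 = x_0 - f'(x_0)/f''(x_0)
f'(-1) = 5
x_1 = -1 - 5/4 = -9/4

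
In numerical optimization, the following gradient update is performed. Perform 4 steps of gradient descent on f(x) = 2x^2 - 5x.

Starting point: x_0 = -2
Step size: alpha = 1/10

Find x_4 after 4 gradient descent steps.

f(x) = 2x^2 - 5x, f'(x) = 4x + (-5)
Step 1: f'(-2) = -13, x_1 = -2 - 1/10 * -13 = -7/10
Step 2: f'(-7/10) = -39/5, x_2 = -7/10 - 1/10 * -39/5 = 2/25
Step 3: f'(2/25) = -117/25, x_3 = 2/25 - 1/10 * -117/25 = 137/250
Step 4: f'(137/250) = -351/125, x_4 = 137/250 - 1/10 * -351/125 = 518/625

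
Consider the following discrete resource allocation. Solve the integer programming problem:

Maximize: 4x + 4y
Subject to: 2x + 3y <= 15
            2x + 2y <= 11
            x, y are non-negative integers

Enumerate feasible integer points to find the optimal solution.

Constraint 1: 2x + 3y <= 15
Constraint 2: 2x + 2y <= 11
Feasible x range (need y >= 0): 0 <= x <= min(15/2, 11/2) => x in {0, ..., 5}.
Enumerate feasible integer points row by row (the coefficient of y is 4 > 0, so for each x the largest feasible y gives the best value):
  x = 0: y <= min((15 - 2*0)/3, (11 - 2*0)/2) => y in {0, ..., 5}; best 4*0 + 4*5 = 20
  x = 1: y <= min((15 - 2*1)/3, (11 - 2*1)/2) => y in {0, ..., 4}; best 4*1 + 4*4 = 20
  x = 2: y <= min((15 - 2*2)/3, (11 - 2*2)/2) => y in {0, ..., 3}; best 4*2 + 4*3 = 20
  x = 3: y <= min((15 - 2*3)/3, (11 - 2*3)/2) => y in {0, ..., 2}; best 4*3 + 4*2 = 20
  x = 4: y <= min((15 - 2*4)/3, (11 - 2*4)/2) => y in {0, ..., 1}; best 4*4 + 4*1 = 20
  x = 5: y <= min((15 - 2*5)/3, (11 - 2*5)/2) => y in {0}; best 4*5 + 4*0 = 20
The maximum 4x + 4y = 20 is achieved at x = 0, y = 5.
(The same value 20 is also attained at (1, 4), (2, 3), (3, 2), (4, 1), (5, 0).)
Check: 2*0 + 3*5 = 15 <= 15 and 2*0 + 2*5 = 10 <= 11.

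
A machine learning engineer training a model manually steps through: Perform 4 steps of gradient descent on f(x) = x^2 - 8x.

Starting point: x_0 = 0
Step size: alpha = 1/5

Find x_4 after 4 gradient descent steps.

f(x) = x^2 - 8x, f'(x) = 2x + (-8)
Step 1: f'(0) = -8, x_1 = 0 - 1/5 * -8 = 8/5
Step 2: f'(8/5) = -24/5, x_2 = 8/5 - 1/5 * -24/5 = 64/25
Step 3: f'(64/25) = -72/25, x_3 = 64/25 - 1/5 * -72/25 = 392/125
Step 4: f'(392/125) = -216/125, x_4 = 392/125 - 1/5 * -216/125 = 2176/625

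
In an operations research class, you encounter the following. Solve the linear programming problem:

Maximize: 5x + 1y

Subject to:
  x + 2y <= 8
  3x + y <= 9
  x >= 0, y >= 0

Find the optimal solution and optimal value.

Feasible vertices: (0, 0), (0, 4), (2, 3), (3, 0)
Objective 5x + 1y at each:
  (0, 0): 0
  (0, 4): 4
  (2, 3): 13
  (3, 0): 15
Maximum is 15 at (3, 0).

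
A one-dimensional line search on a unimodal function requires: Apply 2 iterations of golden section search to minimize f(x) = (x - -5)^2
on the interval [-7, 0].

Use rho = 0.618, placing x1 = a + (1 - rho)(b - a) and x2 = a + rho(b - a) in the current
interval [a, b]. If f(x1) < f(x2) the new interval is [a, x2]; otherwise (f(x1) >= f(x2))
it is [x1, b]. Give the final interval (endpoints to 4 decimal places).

Golden section search for min of f(x) = (x - -5)^2 on [-7, 0].
Each step: x1 = a + (1 - rho)(b - a), x2 = a + rho(b - a); if f(x1) < f(x2) keep [a, x2], otherwise keep [x1, b].
Step 1: [-7.0000, 0.0000], x1=-4.3260 (f=0.4543), x2=-2.6740 (f=5.4103); f(x1) < f(x2) => keep [-7.0000, -2.6740]
Step 2: [-7.0000, -2.6740], x1=-5.3475 (f=0.1207), x2=-4.3265 (f=0.4536); f(x1) < f(x2) => keep [-7.0000, -4.3265]
Final interval: [-7.0000, -4.3265]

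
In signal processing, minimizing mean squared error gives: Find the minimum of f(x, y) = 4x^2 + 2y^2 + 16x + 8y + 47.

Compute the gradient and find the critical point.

f(x,y) = 4x^2 + 2y^2 + 16x + 8y + 47
df/dx = 8x + (16) = 0  =>  x = -2
df/dy = 4y + (8) = 0  =>  y = -2
f(-2, -2) = 4*(-2)^2 + 2*(-2)^2 + 16*(-2) + 8*(-2) + 47 = 23
Hessian is diagonal with entries 8, 4 > 0, so this is a minimum.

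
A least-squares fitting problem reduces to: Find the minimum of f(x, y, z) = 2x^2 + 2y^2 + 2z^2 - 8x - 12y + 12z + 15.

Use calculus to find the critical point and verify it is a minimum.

f(x,y,z) = 2x^2 + 2y^2 + 2z^2 - 8x - 12y + 12z + 15
df/dx = 4x + (-8) = 0 => x = 2
df/dy = 4y + (-12) = 0 => y = 3
df/dz = 4z + (12) = 0 => z = -3
f(2,3,-3) = 2*(2)^2 + 2*(3)^2 + 2*(-3)^2 + -8*(2) + -12*(3) + 12*(-3) + 15 = -29
Hessian is diagonal with entries 4, 4, 4 > 0, confirmed minimum.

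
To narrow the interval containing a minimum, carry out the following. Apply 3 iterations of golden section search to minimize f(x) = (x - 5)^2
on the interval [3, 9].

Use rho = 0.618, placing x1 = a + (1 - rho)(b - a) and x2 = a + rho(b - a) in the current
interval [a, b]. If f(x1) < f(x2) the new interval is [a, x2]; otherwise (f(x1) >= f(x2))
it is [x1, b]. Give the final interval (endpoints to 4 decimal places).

Golden section search for min of f(x) = (x - 5)^2 on [3, 9].
Each step: x1 = a + (1 - rho)(b - a), x2 = a + rho(b - a); if f(x1) < f(x2) keep [a, x2], otherwise keep [x1, b].
Step 1: [3.0000, 9.0000], x1=5.2920 (f=0.0853), x2=6.7080 (f=2.9173); f(x1) < f(x2) => keep [3.0000, 6.7080]
Step 2: [3.0000, 6.7080], x1=4.4165 (f=0.3405), x2=5.2915 (f=0.0850); f(x1) > f(x2) => keep [4.4165, 6.7080]
Step 3: [4.4165, 6.7080], x1=5.2918 (f=0.0852), x2=5.8326 (f=0.6933); f(x1) < f(x2) => keep [4.4165, 5.8326]
Final interval: [4.4165, 5.8326]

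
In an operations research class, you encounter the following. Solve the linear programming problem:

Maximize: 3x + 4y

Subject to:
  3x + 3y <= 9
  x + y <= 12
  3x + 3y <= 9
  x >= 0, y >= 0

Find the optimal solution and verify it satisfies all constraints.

Feasible vertices: (0, 0), (0, 3), (3, 0)
Objective 3x + 4y at each vertex:
  (0, 0): 0
  (0, 3): 12
  (3, 0): 9
Maximum is 12 at (0, 3).
Verify constraints at (x, y) = (0, 3):
  3*0 + 3*3 = 9 <= 9 (active)
  1*0 + 1*3 = 3 <= 12
  3*0 + 3*3 = 9 <= 9 (active)
  x = 0 >= 0, y = 3 >= 0. All constraints satisfied.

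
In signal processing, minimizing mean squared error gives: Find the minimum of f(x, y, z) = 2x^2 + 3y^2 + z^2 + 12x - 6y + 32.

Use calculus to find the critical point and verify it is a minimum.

f(x,y,z) = 2x^2 + 3y^2 + z^2 + 12x - 6y + 32
df/dx = 4x + (12) = 0 => x = -3
df/dy = 6y + (-6) = 0 => y = 1
df/dz = 2z + (0) = 0 => z = 0
f(-3,1,0) = 2*(-3)^2 + 3*(1)^2 + 1*(0)^2 + 12*(-3) + -6*(1) + 32 = 11
Hessian is diagonal with entries 4, 6, 2 > 0, confirmed minimum.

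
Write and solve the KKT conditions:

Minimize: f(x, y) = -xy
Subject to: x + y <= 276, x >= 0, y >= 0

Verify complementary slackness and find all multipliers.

Problem: min -xy s.t. x + y <= 276 (multiplier lambda), x >= 0 (mu_x), y >= 0 (mu_y)
KKT stationarity: -y + lambda - mu_x = 0, -x + lambda - mu_y = 0, with lambda, mu_x, mu_y >= 0
Complementary slackness: lambda*(x + y - 276) = 0, mu_x*x = 0, mu_y*y = 0
If lambda = 0: y = -mu_x <= 0 and x = -mu_y <= 0 force x = y = 0 with f = 0; but x = y = 138 is feasible with f = -19044 < 0, so this is not the minimum. Hence lambda > 0 and x + y = 276.
Try x > 0, y > 0 (so mu_x = mu_y = 0): y = lambda, x = lambda => x = y = lambda
x + y = 276 => 2*lambda = 276 => lambda = 138
x* = y* = 138 > 0, consistent with mu_x = mu_y = 0.
(Any feasible point with x = 0 or y = 0 has f = 0 > -19044, so the minimum is not on those boundaries.)
min(-xy) = -19044 (i.e. max xy = 19044)
Multipliers: lambda = 138, mu_x = 0, mu_y = 0
Complementary slackness: lambda*(x + y - 276) = 138*(138 + 138 - 276) = 0, mu_x*x = 0*138 = 0, mu_y*y = 0*138 = 0. Satisfied.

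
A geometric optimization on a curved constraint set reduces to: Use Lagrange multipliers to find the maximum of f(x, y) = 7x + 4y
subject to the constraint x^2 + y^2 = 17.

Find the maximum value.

Set up Lagrange conditions: grad f = lambda * grad g
  7 = 2*lambda*x
  4 = 2*lambda*y
From these: x/y = 7/4, so x = 7t, y = 4t for some t.
Substitute into constraint: (7t)^2 + (4t)^2 = 17
  t^2 * 65 = 17
  t = sqrt(17/65)
Maximum = 7*x + 4*y = (7^2 + 4^2)*t = 65 * sqrt(17/65) = sqrt(1105)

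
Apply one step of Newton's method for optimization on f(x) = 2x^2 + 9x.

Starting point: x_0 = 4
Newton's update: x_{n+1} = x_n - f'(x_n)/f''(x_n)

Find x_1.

f(x) = 2x^2 + 9x
f'(x) = 4x + (9), f''(x) = 4
Newton step: x_1 = x_0 - f'(x_0)/f''(x_0)
f'(4) = 25
x_1 = 4 - 25/4 = -9/4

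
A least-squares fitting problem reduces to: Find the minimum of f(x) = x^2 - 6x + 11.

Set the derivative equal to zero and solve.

f(x) = x^2 - 6x + 11
f'(x) = 2x + (-6) = 0
x = 6/2 = 3
f(3) = 2
Since f''(x) = 2 > 0, this is a minimum.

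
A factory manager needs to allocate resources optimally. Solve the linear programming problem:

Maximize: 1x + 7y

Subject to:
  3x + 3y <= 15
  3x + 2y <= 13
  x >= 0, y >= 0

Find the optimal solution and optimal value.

Feasible vertices: (0, 0), (0, 5), (3, 2), (13/3, 0)
Objective 1x + 7y at each:
  (0, 0): 0
  (0, 5): 35
  (3, 2): 17
  (13/3, 0): 13/3
Maximum is 35 at (0, 5).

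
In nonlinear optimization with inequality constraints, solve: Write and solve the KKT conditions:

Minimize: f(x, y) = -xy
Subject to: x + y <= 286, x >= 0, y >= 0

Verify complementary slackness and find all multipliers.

Problem: min -xy s.t. x + y <= 286 (multiplier lambda), x >= 0 (mu_x), y >= 0 (mu_y)
KKT stationarity: -y + lambda - mu_x = 0, -x + lambda - mu_y = 0, with lambda, mu_x, mu_y >= 0
Complementary slackness: lambda*(x + y - 286) = 0, mu_x*x = 0, mu_y*y = 0
If lambda = 0: y = -mu_x <= 0 and x = -mu_y <= 0 force x = y = 0 with f = 0; but x = y = 143 is feasible with f = -20449 < 0, so this is not the minimum. Hence lambda > 0 and x + y = 286.
Try x > 0, y > 0 (so mu_x = mu_y = 0): y = lambda, x = lambda => x = y = lambda
x + y = 286 => 2*lambda = 286 => lambda = 143
x* = y* = 143 > 0, consistent with mu_x = mu_y = 0.
(Any feasible point with x = 0 or y = 0 has f = 0 > -20449, so the minimum is not on those boundaries.)
min(-xy) = -20449 (i.e. max xy = 20449)
Multipliers: lambda = 143, mu_x = 0, mu_y = 0
Complementary slackness: lambda*(x + y - 286) = 143*(143 + 143 - 286) = 0, mu_x*x = 0*143 = 0, mu_y*y = 0*143 = 0. Satisfied.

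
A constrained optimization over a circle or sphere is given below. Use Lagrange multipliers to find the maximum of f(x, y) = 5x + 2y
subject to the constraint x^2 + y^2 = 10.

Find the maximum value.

Set up Lagrange conditions: grad f = lambda * grad g
  5 = 2*lambda*x
  2 = 2*lambda*y
From these: x/y = 5/2, so x = 5t, y = 2t for some t.
Substitute into constraint: (5t)^2 + (2t)^2 = 10
  t^2 * 29 = 10
  t = sqrt(10/29)
Maximum = 5*x + 2*y = (5^2 + 2^2)*t = 29 * sqrt(10/29) = sqrt(290)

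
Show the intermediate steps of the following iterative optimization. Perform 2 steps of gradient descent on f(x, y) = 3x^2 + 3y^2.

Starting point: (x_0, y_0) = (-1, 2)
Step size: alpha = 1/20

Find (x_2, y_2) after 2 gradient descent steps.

f(x,y) = 3x^2 + 3y^2
grad_x = 6x + 0y, grad_y = 6y + 0x
Step 1: grad = (-6, 12), (-7/10, 7/5)
Step 2: grad = (-21/5, 42/5), (-49/100, 49/50)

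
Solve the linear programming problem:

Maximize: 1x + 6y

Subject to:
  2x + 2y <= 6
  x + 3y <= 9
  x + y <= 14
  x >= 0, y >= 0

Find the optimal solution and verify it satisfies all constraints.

Feasible vertices: (0, 0), (0, 3), (3, 0)
Objective 1x + 6y at each vertex:
  (0, 0): 0
  (0, 3): 18
  (3, 0): 3
Maximum is 18 at (0, 3).
Verify constraints at (x, y) = (0, 3):
  2*0 + 2*3 = 6 <= 6 (active)
  1*0 + 3*3 = 9 <= 9 (active)
  1*0 + 1*3 = 3 <= 14
  x = 0 >= 0, y = 3 >= 0. All constraints satisfied.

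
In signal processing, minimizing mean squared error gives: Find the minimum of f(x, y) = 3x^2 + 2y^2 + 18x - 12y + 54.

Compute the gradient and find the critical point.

f(x,y) = 3x^2 + 2y^2 + 18x - 12y + 54
df/dx = 6x + (18) = 0  =>  x = -3
df/dy = 4y + (-12) = 0  =>  y = 3
f(-3, 3) = 3*(-3)^2 + 2*(3)^2 + 18*(-3) + -12*(3) + 54 = 9
Hessian is diagonal with entries 6, 4 > 0, so this is a minimum.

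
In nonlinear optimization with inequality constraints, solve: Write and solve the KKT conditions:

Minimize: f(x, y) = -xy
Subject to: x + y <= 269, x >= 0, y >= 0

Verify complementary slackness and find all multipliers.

Problem: min -xy s.t. x + y <= 269 (multiplier lambda), x >= 0 (mu_x), y >= 0 (mu_y)
KKT stationarity: -y + lambda - mu_x = 0, -x + lambda - mu_y = 0, with lambda, mu_x, mu_y >= 0
Complementary slackness: lambda*(x + y - 269) = 0, mu_x*x = 0, mu_y*y = 0
If lambda = 0: y = -mu_x <= 0 and x = -mu_y <= 0 force x = y = 0 with f = 0; but x = y = 269/2 is feasible with f = -72361/4 < 0, so this is not the minimum. Hence lambda > 0 and x + y = 269.
Try x > 0, y > 0 (so mu_x = mu_y = 0): y = lambda, x = lambda => x = y = lambda
x + y = 269 => 2*lambda = 269 => lambda = 269/2
x* = y* = 269/2 > 0, consistent with mu_x = mu_y = 0.
(Any feasible point with x = 0 or y = 0 has f = 0 > -72361/4, so the minimum is not on those boundaries.)
min(-xy) = -72361/4 (i.e. max xy = 72361/4)
Multipliers: lambda = 269/2, mu_x = 0, mu_y = 0
Complementary slackness: lambda*(x + y - 269) = 269/2*(269/2 + 269/2 - 269) = 0, mu_x*x = 0*269/2 = 0, mu_y*y = 0*269/2 = 0. Satisfied.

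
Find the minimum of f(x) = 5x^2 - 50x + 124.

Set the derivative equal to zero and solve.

f(x) = 5x^2 - 50x + 124
f'(x) = 10x + (-50) = 0
x = 50/10 = 5
f(5) = -1
Since f''(x) = 10 > 0, this is a minimum.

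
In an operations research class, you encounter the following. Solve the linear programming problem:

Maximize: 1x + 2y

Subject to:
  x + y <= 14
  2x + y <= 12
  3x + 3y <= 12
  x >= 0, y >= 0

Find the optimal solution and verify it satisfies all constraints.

Feasible vertices: (0, 0), (0, 4), (4, 0)
Objective 1x + 2y at each vertex:
  (0, 0): 0
  (0, 4): 8
  (4, 0): 4
Maximum is 8 at (0, 4).
Verify constraints at (x, y) = (0, 4):
  1*0 + 1*4 = 4 <= 14
  2*0 + 1*4 = 4 <= 12
  3*0 + 3*4 = 12 <= 12 (active)
  x = 0 >= 0, y = 4 >= 0. All constraints satisfied.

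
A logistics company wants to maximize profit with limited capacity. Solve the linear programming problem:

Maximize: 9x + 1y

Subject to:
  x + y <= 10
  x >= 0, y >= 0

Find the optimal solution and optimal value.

The feasible region has vertices at [(0, 0), (10, 0), (0, 10)].
Checking objective 9x + 1y at each vertex:
  (0, 0): 9*0 + 1*0 = 0
  (10, 0): 9*10 + 1*0 = 90
  (0, 10): 9*0 + 1*10 = 10
Maximum is 90 at (10, 0).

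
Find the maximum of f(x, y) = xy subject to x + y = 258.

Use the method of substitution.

Substitute y = 258 - x into f(x,y) = xy:
g(x) = x(258 - x) = 258x - x^2
g'(x) = 258 - 2x = 0  =>  x = 129
y = 258 - 129 = 129
Maximum value = 129 * 129 = 16641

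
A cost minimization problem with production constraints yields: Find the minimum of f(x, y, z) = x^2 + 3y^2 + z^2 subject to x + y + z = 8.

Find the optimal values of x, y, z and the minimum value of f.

Using Lagrange multipliers on f = x^2 + 3y^2 + z^2 with constraint x + y + z = 8:
Conditions: 2*1*x = lambda, 2*3*y = lambda, 2*1*z = lambda
So x = lambda/2, y = lambda/6, z = lambda/2
Substituting into constraint: lambda * (7/6) = 8
lambda = 48/7
x = 24/7, y = 8/7, z = 24/7
Minimum value = 192/7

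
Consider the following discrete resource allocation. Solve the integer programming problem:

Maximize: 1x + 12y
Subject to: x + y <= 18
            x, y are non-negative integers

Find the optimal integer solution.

Objective: 1x + 12y, constraint: x + y <= 18
Coefficient of y is 12 > coefficient of x is 1, so allocate the entire budget to y.
Optimal: x = 0, y = 18, value = 216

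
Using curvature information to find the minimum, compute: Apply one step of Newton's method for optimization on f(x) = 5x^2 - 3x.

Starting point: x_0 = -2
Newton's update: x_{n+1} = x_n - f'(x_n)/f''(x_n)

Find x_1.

f(x) = 5x^2 - 3x
f'(x) = 10x + (-3), f''(x) = 10
Newton step: x_1 = x_0 - f'(x_0)/f''(x_0)
f'(-2) = -23
x_1 = -2 - -23/10 = 3/10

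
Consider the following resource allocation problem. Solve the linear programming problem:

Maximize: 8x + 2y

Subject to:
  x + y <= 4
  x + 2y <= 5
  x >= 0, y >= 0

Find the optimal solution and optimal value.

Feasible vertices: (0, 0), (0, 5/2), (3, 1), (4, 0)
Objective 8x + 2y at each:
  (0, 0): 0
  (0, 5/2): 5
  (3, 1): 26
  (4, 0): 32
Maximum is 32 at (4, 0).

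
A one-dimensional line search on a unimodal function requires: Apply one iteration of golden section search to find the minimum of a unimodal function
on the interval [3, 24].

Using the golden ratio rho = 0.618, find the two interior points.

Golden section search on [3, 24].
Golden ratio rho = 0.618 (approx).
Interior points:
  x_1 = 3 + (1-0.618)*21 = 11.0220
  x_2 = 3 + 0.618*21 = 15.9780
Compare f(x_1) and f(x_2) to determine which subinterval to keep.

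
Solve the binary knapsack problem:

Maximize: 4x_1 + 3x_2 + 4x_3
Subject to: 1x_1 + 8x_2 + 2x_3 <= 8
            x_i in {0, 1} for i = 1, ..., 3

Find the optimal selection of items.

Items: item 1 (v=4, w=1), item 2 (v=3, w=8), item 3 (v=4, w=2)
Capacity: 8
Checking all 8 subsets (w = total weight, v = total value):
  {}: w = 0, v = 0
  {1}: w = 1, v = 4
  {2}: w = 8, v = 3
  {3}: w = 2, v = 4
  {1, 2}: w = 9 > 8, infeasible
  {1, 3}: w = 3, v = 8
  {2, 3}: w = 10 > 8, infeasible
  {1, 2, 3}: w = 11 > 8, infeasible
Best feasible subset: items [1, 3]
Total weight: 3 <= 8, total value: 8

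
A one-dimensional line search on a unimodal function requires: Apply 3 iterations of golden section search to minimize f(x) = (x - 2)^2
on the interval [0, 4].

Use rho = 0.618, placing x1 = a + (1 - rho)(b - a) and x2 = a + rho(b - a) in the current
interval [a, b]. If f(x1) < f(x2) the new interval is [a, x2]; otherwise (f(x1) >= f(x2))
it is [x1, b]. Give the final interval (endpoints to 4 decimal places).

Golden section search for min of f(x) = (x - 2)^2 on [0, 4].
Each step: x1 = a + (1 - rho)(b - a), x2 = a + rho(b - a); if f(x1) < f(x2) keep [a, x2], otherwise keep [x1, b].
Step 1: [0.0000, 4.0000], x1=1.5280 (f=0.2228), x2=2.4720 (f=0.2228); f(x1) = f(x2) (tie, not '<') => keep [1.5280, 4.0000]
Step 2: [1.5280, 4.0000], x1=2.4723 (f=0.2231), x2=3.0557 (f=1.1145); f(x1) < f(x2) => keep [1.5280, 3.0557]
Step 3: [1.5280, 3.0557], x1=2.1116 (f=0.0125), x2=2.4721 (f=0.2229); f(x1) < f(x2) => keep [1.5280, 2.4721]
Final interval: [1.5280, 2.4721]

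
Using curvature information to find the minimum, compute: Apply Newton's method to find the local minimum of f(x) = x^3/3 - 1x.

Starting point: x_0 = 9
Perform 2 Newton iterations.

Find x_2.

f(x) = x^3/3 - 1x
f'(x) = x^2 - 1, f''(x) = 2x
Newton update: x_{n+1} = x_n - (x_n^2 - 1)/(2*x_n)
Step 1: x_0 = 9, f'=80, f''=18, x_1 = 41/9
Step 2: x_1 = 41/9, f'=1600/81, f''=82/9, x_2 = 881/369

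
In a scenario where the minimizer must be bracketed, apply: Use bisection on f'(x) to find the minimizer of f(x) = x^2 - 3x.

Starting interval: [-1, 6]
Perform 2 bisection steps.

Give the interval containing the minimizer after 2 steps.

Finding critical point of f(x) = x^2 - 3x using bisection on f'(x) = 2x + -3.
f'(x) = 0 when x = 3/2.
Starting interval: [-1, 6]
Step 1: mid = 5/2, f'(mid) = 2, new interval = [-1, 5/2]
Step 2: mid = 3/4, f'(mid) = -3/2, new interval = [3/4, 5/2]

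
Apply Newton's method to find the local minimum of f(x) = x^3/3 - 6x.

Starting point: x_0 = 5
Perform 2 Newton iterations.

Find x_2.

f(x) = x^3/3 - 6x
f'(x) = x^2 - 6, f''(x) = 2x
Newton update: x_{n+1} = x_n - (x_n^2 - 6)/(2*x_n)
Step 1: x_0 = 5, f'=19, f''=10, x_1 = 31/10
Step 2: x_1 = 31/10, f'=361/100, f''=31/5, x_2 = 1561/620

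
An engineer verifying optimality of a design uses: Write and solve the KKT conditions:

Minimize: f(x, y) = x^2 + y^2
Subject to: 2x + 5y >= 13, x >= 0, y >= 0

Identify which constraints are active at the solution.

KKT conditions for min x^2 + y^2 s.t. 2x + 5y >= 13, x >= 0, y >= 0:
Stationarity: 2x = mu*2 + mu_x, 2y = mu*5 + mu_y, with mu, mu_x, mu_y >= 0
Complementary slackness: mu*(2x + 5y - 13) = 0, mu_x*x = 0, mu_y*y = 0
(0, 0) is infeasible (2*0 + 5*0 < 13), so if mu = 0 stationarity would force x = mu_x/2 >= 0, y = mu_y/2 >= 0 with mu_x*x = mu_y*y = 0, i.e. x = y = 0: contradiction. Hence mu > 0 and 2x + 5y = 13 is active.
Try x > 0, y > 0 (so mu_x = mu_y = 0): x = 2*mu/2, y = 5*mu/2
Substitute: 2*(2*mu/2) + 5*(5*mu/2) = 13
  mu*29/2 = 13 => mu = 26/29
x* = 26/29 > 0, y* = 65/29 > 0, consistent with mu_x = mu_y = 0.
f is convex and the constraints are linear, so this KKT point is the global minimum.
f* = 169/29
Active constraints: 2x + 5y >= 13 (holds with equality, mu = 26/29 > 0); x >= 0 and y >= 0 are inactive (mu_x = mu_y = 0).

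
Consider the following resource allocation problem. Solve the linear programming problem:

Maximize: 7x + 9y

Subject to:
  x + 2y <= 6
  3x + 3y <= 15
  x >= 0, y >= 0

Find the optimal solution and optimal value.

Feasible vertices: (0, 0), (0, 3), (4, 1), (5, 0)
Objective 7x + 9y at each:
  (0, 0): 0
  (0, 3): 27
  (4, 1): 37
  (5, 0): 35
Maximum is 37 at (4, 1).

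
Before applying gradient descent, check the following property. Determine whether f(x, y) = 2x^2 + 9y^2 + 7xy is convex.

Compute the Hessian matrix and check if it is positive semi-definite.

f(x,y) = 2x^2 + 9y^2 + 7xy
Hessian H = [[4, 7], [7, 18]]
trace(H) = 22, det(H) = 23
Eigenvalues: (22 +/- sqrt(392)) / 2 = 20.9, 1.101
Since both eigenvalues > 0, f is convex.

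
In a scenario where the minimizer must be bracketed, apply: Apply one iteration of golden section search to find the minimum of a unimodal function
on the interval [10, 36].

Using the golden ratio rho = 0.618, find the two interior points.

Golden section search on [10, 36].
Golden ratio rho = 0.618 (approx).
Interior points:
  x_1 = 10 + (1-0.618)*26 = 19.9320
  x_2 = 10 + 0.618*26 = 26.0680
Compare f(x_1) and f(x_2) to determine which subinterval to keep.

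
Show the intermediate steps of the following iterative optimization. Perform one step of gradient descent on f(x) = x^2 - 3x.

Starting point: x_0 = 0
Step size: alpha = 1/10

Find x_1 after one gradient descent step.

f(x) = x^2 - 3x
f'(x) = 2x - 3
f'(0) = 2*0 + (-3) = -3
x_1 = x_0 - alpha * f'(x_0) = 0 - 1/10 * -3 = 3/10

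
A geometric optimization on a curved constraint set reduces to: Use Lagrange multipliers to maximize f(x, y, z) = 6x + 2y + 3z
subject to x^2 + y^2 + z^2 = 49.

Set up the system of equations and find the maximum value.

Lagrange conditions: 6 = 2*lambda*x, 2 = 2*lambda*y, 3 = 2*lambda*z
So x:6 = y:2 = z:3, i.e. x = 6t, y = 2t, z = 3t
Constraint: t^2*(6^2 + 2^2 + 3^2) = 49
  t^2 * 49 = 49  =>  t = sqrt(1)
Maximum = 6*6t + 2*2t + 3*3t = 49*sqrt(1) = 49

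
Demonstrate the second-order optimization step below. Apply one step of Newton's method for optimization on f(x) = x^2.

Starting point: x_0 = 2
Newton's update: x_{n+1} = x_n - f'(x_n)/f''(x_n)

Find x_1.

f(x) = x^2
f'(x) = 2x + (0), f''(x) = 2
Newton step: x_1 = x_0 - f'(x_0)/f''(x_0)
f'(2) = 4
x_1 = 2 - 4/2 = 0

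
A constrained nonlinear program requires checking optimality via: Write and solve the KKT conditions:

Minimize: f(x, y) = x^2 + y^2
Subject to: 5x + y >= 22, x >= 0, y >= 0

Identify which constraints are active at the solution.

KKT conditions for min x^2 + y^2 s.t. 5x + 1y >= 22, x >= 0, y >= 0:
Stationarity: 2x = mu*5 + mu_x, 2y = mu*1 + mu_y, with mu, mu_x, mu_y >= 0
Complementary slackness: mu*(5x + y - 22) = 0, mu_x*x = 0, mu_y*y = 0
(0, 0) is infeasible (5*0 + 1*0 < 22), so if mu = 0 stationarity would force x = mu_x/2 >= 0, y = mu_y/2 >= 0 with mu_x*x = mu_y*y = 0, i.e. x = y = 0: contradiction. Hence mu > 0 and 5x + y = 22 is active.
Try x > 0, y > 0 (so mu_x = mu_y = 0): x = 5*mu/2, y = 1*mu/2
Substitute: 5*(5*mu/2) + 1*(1*mu/2) = 22
  mu*26/2 = 22 => mu = 22/13
x* = 55/13 > 0, y* = 11/13 > 0, consistent with mu_x = mu_y = 0.
f is convex and the constraints are linear, so this KKT point is the global minimum.
f* = 242/13
Active constraints: 5x + y >= 22 (holds with equality, mu = 22/13 > 0); x >= 0 and y >= 0 are inactive (mu_x = mu_y = 0).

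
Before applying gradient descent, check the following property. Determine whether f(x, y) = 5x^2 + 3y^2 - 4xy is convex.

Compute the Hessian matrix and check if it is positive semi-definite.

f(x,y) = 5x^2 + 3y^2 - 4xy
Hessian H = [[10, -4], [-4, 6]]
trace(H) = 16, det(H) = 44
Eigenvalues: (16 +/- sqrt(80)) / 2 = 12.47, 3.528
Since both eigenvalues > 0, f is convex.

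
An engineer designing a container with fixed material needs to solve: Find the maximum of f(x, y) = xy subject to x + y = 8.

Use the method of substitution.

Substitute y = 8 - x into f(x,y) = xy:
g(x) = x(8 - x) = 8x - x^2
g'(x) = 8 - 2x = 0  =>  x = 4
y = 8 - 4 = 4
Maximum value = 4 * 4 = 16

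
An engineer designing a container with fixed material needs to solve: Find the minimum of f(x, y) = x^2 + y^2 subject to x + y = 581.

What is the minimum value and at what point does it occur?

Substitute y = 581 - x into f(x,y) = x^2 + y^2:
g(x) = x^2 + (581 - x)^2 = 2x^2 - 1162x + 337561
g'(x) = 4x - 1162 = 0  =>  x = 581/2
y = 581 - 581/2 = 581/2
Minimum value = (581/2)^2 + (581/2)^2 = 337561/2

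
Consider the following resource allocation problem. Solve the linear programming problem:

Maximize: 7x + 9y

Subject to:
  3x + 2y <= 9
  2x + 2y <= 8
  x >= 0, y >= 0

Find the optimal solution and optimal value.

Feasible vertices: (0, 0), (0, 4), (1, 3), (3, 0)
Objective 7x + 9y at each:
  (0, 0): 0
  (0, 4): 36
  (1, 3): 34
  (3, 0): 21
Maximum is 36 at (0, 4).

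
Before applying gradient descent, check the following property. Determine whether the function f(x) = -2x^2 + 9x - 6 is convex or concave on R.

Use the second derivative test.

f(x) = -2x^2 + 9x - 6
f'(x) = -4x + 9
f''(x) = -4
Since f''(x) = -4 < 0 for all x, f is concave on R.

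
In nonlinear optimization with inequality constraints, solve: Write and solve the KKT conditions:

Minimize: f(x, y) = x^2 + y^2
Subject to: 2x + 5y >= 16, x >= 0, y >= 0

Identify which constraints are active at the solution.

KKT conditions for min x^2 + y^2 s.t. 2x + 5y >= 16, x >= 0, y >= 0:
Stationarity: 2x = mu*2 + mu_x, 2y = mu*5 + mu_y, with mu, mu_x, mu_y >= 0
Complementary slackness: mu*(2x + 5y - 16) = 0, mu_x*x = 0, mu_y*y = 0
(0, 0) is infeasible (2*0 + 5*0 < 16), so if mu = 0 stationarity would force x = mu_x/2 >= 0, y = mu_y/2 >= 0 with mu_x*x = mu_y*y = 0, i.e. x = y = 0: contradiction. Hence mu > 0 and 2x + 5y = 16 is active.
Try x > 0, y > 0 (so mu_x = mu_y = 0): x = 2*mu/2, y = 5*mu/2
Substitute: 2*(2*mu/2) + 5*(5*mu/2) = 16
  mu*29/2 = 16 => mu = 32/29
x* = 32/29 > 0, y* = 80/29 > 0, consistent with mu_x = mu_y = 0.
f is convex and the constraints are linear, so this KKT point is the global minimum.
f* = 256/29
Active constraints: 2x + 5y >= 16 (holds with equality, mu = 32/29 > 0); x >= 0 and y >= 0 are inactive (mu_x = mu_y = 0).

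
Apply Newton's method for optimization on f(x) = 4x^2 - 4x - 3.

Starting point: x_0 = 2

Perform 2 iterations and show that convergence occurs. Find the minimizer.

f(x) = 4x^2 - 4x - 3, f'(x) = 8x + (-4), f''(x) = 8
Step 1: f'(2) = 12, x_1 = 2 - 12/8 = 1/2
Step 2: f'(1/2) = 0, x_2 = 1/2 (converged)
Newton's method converges in 1 step for quadratics.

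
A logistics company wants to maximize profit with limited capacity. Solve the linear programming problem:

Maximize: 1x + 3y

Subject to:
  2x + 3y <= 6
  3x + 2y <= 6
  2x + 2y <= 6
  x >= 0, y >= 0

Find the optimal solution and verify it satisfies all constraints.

Feasible vertices: (0, 0), (0, 2), (6/5, 6/5), (2, 0)
Objective 1x + 3y at each vertex:
  (0, 0): 0
  (0, 2): 6
  (6/5, 6/5): 24/5
  (2, 0): 2
Maximum is 6 at (0, 2).
Verify constraints at (x, y) = (0, 2):
  2*0 + 3*2 = 6 <= 6 (active)
  3*0 + 2*2 = 4 <= 6
  2*0 + 2*2 = 4 <= 6
  x = 0 >= 0, y = 2 >= 0. All constraints satisfied.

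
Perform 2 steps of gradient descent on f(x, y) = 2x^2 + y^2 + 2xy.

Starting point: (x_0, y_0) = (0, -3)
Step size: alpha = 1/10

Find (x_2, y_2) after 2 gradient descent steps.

f(x,y) = 2x^2 + y^2 + 2xy
grad_x = 4x + 2y, grad_y = 2y + 2x
Step 1: grad = (-6, -6), (3/5, -12/5)
Step 2: grad = (-12/5, -18/5), (21/25, -51/25)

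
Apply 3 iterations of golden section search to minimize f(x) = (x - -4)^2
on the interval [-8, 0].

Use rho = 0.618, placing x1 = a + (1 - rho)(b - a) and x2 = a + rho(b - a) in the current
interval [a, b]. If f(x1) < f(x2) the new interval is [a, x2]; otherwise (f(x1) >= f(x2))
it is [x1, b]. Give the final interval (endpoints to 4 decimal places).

Golden section search for min of f(x) = (x - -4)^2 on [-8, 0].
Each step: x1 = a + (1 - rho)(b - a), x2 = a + rho(b - a); if f(x1) < f(x2) keep [a, x2], otherwise keep [x1, b].
Step 1: [-8.0000, 0.0000], x1=-4.9440 (f=0.8911), x2=-3.0560 (f=0.8911); f(x1) = f(x2) (tie, not '<') => keep [-4.9440, 0.0000]
Step 2: [-4.9440, 0.0000], x1=-3.0554 (f=0.8923), x2=-1.8886 (f=4.4580); f(x1) < f(x2) => keep [-4.9440, -1.8886]
Step 3: [-4.9440, -1.8886], x1=-3.7768 (f=0.0498), x2=-3.0558 (f=0.8916); f(x1) < f(x2) => keep [-4.9440, -3.0558]
Final interval: [-4.9440, -3.0558]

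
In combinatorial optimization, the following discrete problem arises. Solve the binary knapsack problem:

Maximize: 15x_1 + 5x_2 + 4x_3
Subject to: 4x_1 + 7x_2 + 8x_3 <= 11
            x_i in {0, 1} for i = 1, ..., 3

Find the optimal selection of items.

Items: item 1 (v=15, w=4), item 2 (v=5, w=7), item 3 (v=4, w=8)
Capacity: 11
Checking all 8 subsets (w = total weight, v = total value):
  {}: w = 0, v = 0
  {1}: w = 4, v = 15
  {2}: w = 7, v = 5
  {3}: w = 8, v = 4
  {1, 2}: w = 11, v = 20
  {1, 3}: w = 12 > 11, infeasible
  {2, 3}: w = 15 > 11, infeasible
  {1, 2, 3}: w = 19 > 11, infeasible
Best feasible subset: items [1, 2]
Total weight: 11 <= 11, total value: 20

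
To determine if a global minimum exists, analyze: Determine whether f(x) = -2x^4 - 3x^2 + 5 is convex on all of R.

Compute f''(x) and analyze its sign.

f(x) = -2x^4 - 3x^2 + 5
f'(x) = -8x^3 + -6x
f''(x) = -24x^2 + -6
f''(x) = -24x^2 + -6 <= -6 < 0 for all x
Therefore, f is concave on R.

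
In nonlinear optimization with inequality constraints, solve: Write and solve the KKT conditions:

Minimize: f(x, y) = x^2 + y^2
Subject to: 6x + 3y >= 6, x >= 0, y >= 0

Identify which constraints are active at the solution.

KKT conditions for min x^2 + y^2 s.t. 6x + 3y >= 6, x >= 0, y >= 0:
Stationarity: 2x = mu*6 + mu_x, 2y = mu*3 + mu_y, with mu, mu_x, mu_y >= 0
Complementary slackness: mu*(6x + 3y - 6) = 0, mu_x*x = 0, mu_y*y = 0
(0, 0) is infeasible (6*0 + 3*0 < 6), so if mu = 0 stationarity would force x = mu_x/2 >= 0, y = mu_y/2 >= 0 with mu_x*x = mu_y*y = 0, i.e. x = y = 0: contradiction. Hence mu > 0 and 6x + 3y = 6 is active.
Try x > 0, y > 0 (so mu_x = mu_y = 0): x = 6*mu/2, y = 3*mu/2
Substitute: 6*(6*mu/2) + 3*(3*mu/2) = 6
  mu*45/2 = 6 => mu = 4/15
x* = 4/5 > 0, y* = 2/5 > 0, consistent with mu_x = mu_y = 0.
f is convex and the constraints are linear, so this KKT point is the global minimum.
f* = 4/5
Active constraints: 6x + 3y >= 6 (holds with equality, mu = 4/15 > 0); x >= 0 and y >= 0 are inactive (mu_x = mu_y = 0).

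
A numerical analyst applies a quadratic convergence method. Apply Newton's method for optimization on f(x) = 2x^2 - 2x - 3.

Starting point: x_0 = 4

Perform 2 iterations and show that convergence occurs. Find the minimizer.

f(x) = 2x^2 - 2x - 3, f'(x) = 4x + (-2), f''(x) = 4
Step 1: f'(4) = 14, x_1 = 4 - 14/4 = 1/2
Step 2: f'(1/2) = 0, x_2 = 1/2 (converged)
Newton's method converges in 1 step for quadratics.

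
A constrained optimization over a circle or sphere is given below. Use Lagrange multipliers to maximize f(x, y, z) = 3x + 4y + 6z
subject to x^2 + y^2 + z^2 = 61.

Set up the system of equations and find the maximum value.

Lagrange conditions: 3 = 2*lambda*x, 4 = 2*lambda*y, 6 = 2*lambda*z
So x:3 = y:4 = z:6, i.e. x = 3t, y = 4t, z = 6t
Constraint: t^2*(3^2 + 4^2 + 6^2) = 61
  t^2 * 61 = 61  =>  t = sqrt(1)
Maximum = 3*3t + 4*4t + 6*6t = 61*sqrt(1) = 61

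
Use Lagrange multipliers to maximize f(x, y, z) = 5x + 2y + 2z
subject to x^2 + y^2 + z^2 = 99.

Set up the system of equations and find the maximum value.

Lagrange conditions: 5 = 2*lambda*x, 2 = 2*lambda*y, 2 = 2*lambda*z
So x:5 = y:2 = z:2, i.e. x = 5t, y = 2t, z = 2t
Constraint: t^2*(5^2 + 2^2 + 2^2) = 99
  t^2 * 33 = 99  =>  t = sqrt(3)
Maximum = 5*5t + 2*2t + 2*2t = 33*sqrt(3) = sqrt(3267)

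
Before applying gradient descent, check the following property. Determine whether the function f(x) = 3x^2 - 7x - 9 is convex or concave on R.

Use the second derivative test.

f(x) = 3x^2 - 7x - 9
f'(x) = 6x - 7
f''(x) = 6
Since f''(x) = 6 > 0 for all x, f is convex on R.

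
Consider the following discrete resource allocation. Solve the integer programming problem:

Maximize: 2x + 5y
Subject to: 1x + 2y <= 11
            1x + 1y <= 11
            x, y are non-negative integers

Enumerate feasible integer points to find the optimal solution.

Constraint 1: 1x + 2y <= 11
Constraint 2: 1x + 1y <= 11
Feasible x range (need y >= 0): 0 <= x <= min(11/1, 11/1) => x in {0, ..., 11}.
Enumerate feasible integer points row by row (the coefficient of y is 5 > 0, so for each x the largest feasible y gives the best value):
  x = 0: y <= min((11 - 1*0)/2, (11 - 1*0)/1) => y in {0, ..., 5}; best 2*0 + 5*5 = 25
  x = 1: y <= min((11 - 1*1)/2, (11 - 1*1)/1) => y in {0, ..., 5}; best 2*1 + 5*5 = 27
  x = 2: y <= min((11 - 1*2)/2, (11 - 1*2)/1) => y in {0, ..., 4}; best 2*2 + 5*4 = 24
  x = 3: y <= min((11 - 1*3)/2, (11 - 1*3)/1) => y in {0, ..., 4}; best 2*3 + 5*4 = 26
  x = 4: y <= min((11 - 1*4)/2, (11 - 1*4)/1) => y in {0, ..., 3}; best 2*4 + 5*3 = 23
  x = 5: y <= min((11 - 1*5)/2, (11 - 1*5)/1) => y in {0, ..., 3}; best 2*5 + 5*3 = 25
  x = 6: y <= min((11 - 1*6)/2, (11 - 1*6)/1) => y in {0, ..., 2}; best 2*6 + 5*2 = 22
  x = 7: y <= min((11 - 1*7)/2, (11 - 1*7)/1) => y in {0, ..., 2}; best 2*7 + 5*2 = 24
  x = 8: y <= min((11 - 1*8)/2, (11 - 1*8)/1) => y in {0, ..., 1}; best 2*8 + 5*1 = 21
  x = 9: y <= min((11 - 1*9)/2, (11 - 1*9)/1) => y in {0, ..., 1}; best 2*9 + 5*1 = 23
  x = 10: y <= min((11 - 1*10)/2, (11 - 1*10)/1) => y in {0}; best 2*10 + 5*0 = 20
  x = 11: y <= min((11 - 1*11)/2, (11 - 1*11)/1) => y in {0}; best 2*11 + 5*0 = 22
The maximum 2x + 5y = 27 is achieved at x = 1, y = 5.
Check: 1*1 + 2*5 = 11 <= 11 and 1*1 + 1*5 = 6 <= 11.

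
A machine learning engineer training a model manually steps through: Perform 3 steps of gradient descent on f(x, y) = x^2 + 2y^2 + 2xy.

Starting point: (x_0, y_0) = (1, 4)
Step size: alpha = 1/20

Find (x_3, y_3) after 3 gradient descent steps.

f(x,y) = x^2 + 2y^2 + 2xy
grad_x = 2x + 2y, grad_y = 4y + 2x
Step 1: grad = (10, 18), (1/2, 31/10)
Step 2: grad = (36/5, 67/5), (7/50, 243/100)
Step 3: grad = (257/50, 10), (-117/1000, 193/100)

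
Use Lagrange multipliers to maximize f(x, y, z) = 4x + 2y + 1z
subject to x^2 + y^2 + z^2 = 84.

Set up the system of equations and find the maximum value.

Lagrange conditions: 4 = 2*lambda*x, 2 = 2*lambda*y, 1 = 2*lambda*z
So x:4 = y:2 = z:1, i.e. x = 4t, y = 2t, z = 1t
Constraint: t^2*(4^2 + 2^2 + 1^2) = 84
  t^2 * 21 = 84  =>  t = sqrt(4)
Maximum = 4*4t + 2*2t + 1*1t = 21*sqrt(4) = 42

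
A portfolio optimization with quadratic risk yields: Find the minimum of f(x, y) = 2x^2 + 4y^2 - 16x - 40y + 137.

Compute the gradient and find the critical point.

f(x,y) = 2x^2 + 4y^2 - 16x - 40y + 137
df/dx = 4x + (-16) = 0  =>  x = 4
df/dy = 8y + (-40) = 0  =>  y = 5
f(4, 5) = 2*(4)^2 + 4*(5)^2 + -16*(4) + -40*(5) + 137 = 5
Hessian is diagonal with entries 4, 8 > 0, so this is a minimum.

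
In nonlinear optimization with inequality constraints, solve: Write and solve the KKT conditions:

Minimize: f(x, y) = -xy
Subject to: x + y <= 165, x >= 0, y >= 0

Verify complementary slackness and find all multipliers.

Problem: min -xy s.t. x + y <= 165 (multiplier lambda), x >= 0 (mu_x), y >= 0 (mu_y)
KKT stationarity: -y + lambda - mu_x = 0, -x + lambda - mu_y = 0, with lambda, mu_x, mu_y >= 0
Complementary slackness: lambda*(x + y - 165) = 0, mu_x*x = 0, mu_y*y = 0
If lambda = 0: y = -mu_x <= 0 and x = -mu_y <= 0 force x = y = 0 with f = 0; but x = y = 165/2 is feasible with f = -27225/4 < 0, so this is not the minimum. Hence lambda > 0 and x + y = 165.
Try x > 0, y > 0 (so mu_x = mu_y = 0): y = lambda, x = lambda => x = y = lambda
x + y = 165 => 2*lambda = 165 => lambda = 165/2
x* = y* = 165/2 > 0, consistent with mu_x = mu_y = 0.
(Any feasible point with x = 0 or y = 0 has f = 0 > -27225/4, so the minimum is not on those boundaries.)
min(-xy) = -27225/4 (i.e. max xy = 27225/4)
Multipliers: lambda = 165/2, mu_x = 0, mu_y = 0
Complementary slackness: lambda*(x + y - 165) = 165/2*(165/2 + 165/2 - 165) = 0, mu_x*x = 0*165/2 = 0, mu_y*y = 0*165/2 = 0. Satisfied.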